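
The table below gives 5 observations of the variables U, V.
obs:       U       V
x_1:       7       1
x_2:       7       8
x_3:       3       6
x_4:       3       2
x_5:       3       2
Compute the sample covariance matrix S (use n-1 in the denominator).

Step 1 — column means:
  mean(U) = (7 + 7 + 3 + 3 + 3) / 5 = 23/5 = 4.6
  mean(V) = (1 + 8 + 6 + 2 + 2) / 5 = 19/5 = 3.8

Step 2 — sample covariance S[i,j] = (1/(n-1)) · Σ_k (x_{k,i} - mean_i) · (x_{k,j} - mean_j), with n-1 = 4.
  S[U,U] = ((2.4)·(2.4) + (2.4)·(2.4) + (-1.6)·(-1.6) + (-1.6)·(-1.6) + (-1.6)·(-1.6)) / 4 = 19.2/4 = 4.8
  S[U,V] = ((2.4)·(-2.8) + (2.4)·(4.2) + (-1.6)·(2.2) + (-1.6)·(-1.8) + (-1.6)·(-1.8)) / 4 = 5.6/4 = 1.4
  S[V,V] = ((-2.8)·(-2.8) + (4.2)·(4.2) + (2.2)·(2.2) + (-1.8)·(-1.8) + (-1.8)·(-1.8)) / 4 = 36.8/4 = 9.2

S is symmetric (S[j,i] = S[i,j]). Assembling:

S = [[4.8, 1.4],
 [1.4, 9.2]]


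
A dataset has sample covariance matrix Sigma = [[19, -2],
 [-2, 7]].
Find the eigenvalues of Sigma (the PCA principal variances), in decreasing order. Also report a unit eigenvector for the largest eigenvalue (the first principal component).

Step 1 — characteristic polynomial of 2×2 Sigma:
  det(Sigma - λI) = λ² - trace · λ + det = 0.
  trace = 19 + 7 = 26, det = 19·7 - (-2)² = 129.
Step 2 — discriminant:
  Δ = trace² - 4·det = 676 - 516 = 160.
Step 3 — eigenvalues:
  λ = (trace ± √Δ)/2 = (26 ± 12.6491)/2,
  λ_1 = 19.3246,  λ_2 = 6.6754.

Step 4 — unit eigenvector for λ_1: solve (Sigma - λ_1 I)v = 0. First row:
  (19 - 19.3246)·v_x + (-2)·v_y = 0, i.e. (-0.3246)·v_x + (-2)·v_y = 0,
  so v ∝ (b, λ_1 - a) = (-2, 0.3246); multiply by -1 so the first entry is positive: u = (2, -0.3246).
  ||u|| = √((2)² + (-0.3246)²) = √(4.1053) ≈ 2.0262,
  v_1 = u/||u|| ≈ (0.9871, -0.1602) (||v_1|| = 1).

λ_1 = 19.3246,  λ_2 = 6.6754;  v_1 ≈ (0.9871, -0.1602)


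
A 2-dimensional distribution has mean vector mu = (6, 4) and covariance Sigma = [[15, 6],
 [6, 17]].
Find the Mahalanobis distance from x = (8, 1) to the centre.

Step 1 — centre the observation: (x - mu) = (2, -3).

Step 2 — invert Sigma. det(Sigma) = 15·17 - (6)² = 219.
  Sigma^{-1} = (1/det) · [[d, -b], [-b, a]] = [[0.0776, -0.0274],
 [-0.0274, 0.0685]].

Step 3 — form the quadratic (x - mu)^T · Sigma^{-1} · (x - mu):
  Sigma^{-1} · (x - mu) = (0.2374, -0.2603).
  (x - mu)^T · [Sigma^{-1} · (x - mu)] = (2)·(0.2374) + (-3)·(-0.2603) = 1.2557.

Step 4 — take square root: d = √(1.2557) ≈ 1.1206.

d(x, mu) = √(1.2557) ≈ 1.1206


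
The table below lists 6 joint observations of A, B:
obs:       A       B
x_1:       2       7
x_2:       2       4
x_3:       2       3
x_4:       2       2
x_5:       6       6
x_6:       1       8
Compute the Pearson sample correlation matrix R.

Step 1 — column means:
  mean(A) = (2 + 2 + 2 + 2 + 6 + 1) / 6 = 15/6 = 2.5
  mean(B) = (7 + 4 + 3 + 2 + 6 + 8) / 6 = 30/6 = 5

Step 2 — sample variances and covariances s[i,j] = (1/(n-1)) · Σ_k (x_{k,i} - mean_i) · (x_{k,j} - mean_j), with n-1 = 5:
  s[A,A] = ((-0.5)·(-0.5) + (-0.5)·(-0.5) + (-0.5)·(-0.5) + (-0.5)·(-0.5) + (3.5)·(3.5) + (-1.5)·(-1.5)) / 5 = 15.5/5 = 3.1
  s[A,B] = ((-0.5)·(2) + (-0.5)·(-1) + (-0.5)·(-2) + (-0.5)·(-3) + (3.5)·(1) + (-1.5)·(3)) / 5 = 1/5 = 0.2
  s[B,B] = ((2)·(2) + (-1)·(-1) + (-2)·(-2) + (-3)·(-3) + (1)·(1) + (3)·(3)) / 5 = 28/5 = 5.6
  Sample standard deviations s_i = √(s[i,i]):
  s(A) = √(3.1) = 1.7607
  s(B) = √(5.6) = 2.3664

Step 3 — r_{ij} = s_{ij} / (s_i · s_j):
  r[A,A] = 1 (diagonal).
  r[A,B] = 0.2 / (1.7607 · 2.3664) = 0.2 / 4.1665 = 0.048
  r[B,B] = 1 (diagonal).

R is symmetric with unit diagonal. Assembling:

R = [[1, 0.048],
 [0.048, 1]]


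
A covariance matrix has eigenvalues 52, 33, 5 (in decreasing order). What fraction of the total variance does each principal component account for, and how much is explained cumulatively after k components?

Step 1 — total variance = trace(Sigma) = Σ λ_i = 52 + 33 + 5 = 90.

Step 2 — fraction explained by component i = λ_i / Σ λ:
  PC1: 52/90 = 0.5778
  PC2: 33/90 = 0.3667
  PC3: 5/90 = 0.0556

Step 3 — cumulative fraction after k components = (λ_1 + ... + λ_k) / Σ λ:
  k = 1: 52/90 = 0.5778
  k = 2: (52 + 33)/90 = 85/90 = 0.9444
  k = 3: (52 + 33 + 5)/90 = 90/90 = 1

Summary (fraction, with percent):

explained: PC1 0.5778 (57.78%), PC2 0.3667 (36.67%), PC3 0.0556 (5.56%);  cumulative: 0.5778, 0.9444, 1


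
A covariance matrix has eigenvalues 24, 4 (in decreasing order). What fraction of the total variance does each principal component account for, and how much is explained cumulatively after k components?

Step 1 — total variance = trace(Sigma) = Σ λ_i = 24 + 4 = 28.

Step 2 — fraction explained by component i = λ_i / Σ λ:
  PC1: 24/28 = 0.8571
  PC2: 4/28 = 0.1429

Step 3 — cumulative fraction after k components = (λ_1 + ... + λ_k) / Σ λ:
  k = 1: 24/28 = 0.8571
  k = 2: (24 + 4)/28 = 28/28 = 1

Summary (fraction, with percent):

explained: PC1 0.8571 (85.71%), PC2 0.1429 (14.29%);  cumulative: 0.8571, 1


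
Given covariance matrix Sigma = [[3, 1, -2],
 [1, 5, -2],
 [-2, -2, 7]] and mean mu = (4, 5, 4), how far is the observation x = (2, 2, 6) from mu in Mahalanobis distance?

Step 1 — centre the observation: (x - mu) = (-2, -3, 2).

Step 2 — invert Sigma (cofactor / det for 3×3, or solve directly):
  Sigma^{-1} = [[0.4189, -0.0405, 0.1081],
 [-0.0405, 0.2297, 0.0541],
 [0.1081, 0.0541, 0.1892]].

Step 3 — form the quadratic (x - mu)^T · Sigma^{-1} · (x - mu):
  Sigma^{-1} · (x - mu) = (-0.5, -0.5, 0).
  (x - mu)^T · [Sigma^{-1} · (x - mu)] = (-2)·(-0.5) + (-3)·(-0.5) + (2)·(0) = 2.5.

Step 4 — take square root: d = √(2.5) ≈ 1.5811.

d(x, mu) = √(2.5) ≈ 1.5811


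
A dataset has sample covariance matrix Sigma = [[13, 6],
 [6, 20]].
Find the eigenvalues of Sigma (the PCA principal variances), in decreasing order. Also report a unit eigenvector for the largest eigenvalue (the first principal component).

Step 1 — characteristic polynomial of 2×2 Sigma:
  det(Sigma - λI) = λ² - trace · λ + det = 0.
  trace = 13 + 20 = 33, det = 13·20 - (6)² = 224.
Step 2 — discriminant:
  Δ = trace² - 4·det = 1089 - 896 = 193.
Step 3 — eigenvalues:
  λ = (trace ± √Δ)/2 = (33 ± 13.8924)/2,
  λ_1 = 23.4462,  λ_2 = 9.5538.

Step 4 — unit eigenvector for λ_1: solve (Sigma - λ_1 I)v = 0. First row:
  (13 - 23.4462)·v_x + (6)·v_y = 0, i.e. (-10.4462)·v_x + (6)·v_y = 0,
  so v ∝ (b, λ_1 - a) = (6, 10.4462) = u.
  ||u|| = √((6)² + (10.4462)²) = √(145.1236) ≈ 12.0467,
  v_1 = u/||u|| ≈ (0.4981, 0.8671) (||v_1|| = 1).

λ_1 = 23.4462,  λ_2 = 9.5538;  v_1 ≈ (0.4981, 0.8671)


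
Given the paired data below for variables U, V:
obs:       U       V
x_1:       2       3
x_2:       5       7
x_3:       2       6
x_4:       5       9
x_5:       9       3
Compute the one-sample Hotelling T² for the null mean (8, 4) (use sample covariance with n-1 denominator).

Step 1 — sample mean vector:
  mean(U) = (2 + 5 + 2 + 5 + 9) / 5 = 23/5 = 4.6
  mean(V) = (3 + 7 + 6 + 9 + 3) / 5 = 28/5 = 5.6
  x̄ = (4.6, 5.6),  deviation x̄ - mu_0 = (4.6, 5.6) - (8, 4) = (-3.4, 1.6).

Step 2 — sample covariance matrix, S[i,j] = (1/(n-1)) · Σ_k (x_{k,i} - mean_i) · (x_{k,j} - mean_j), divisor n-1 = 4:
  S[U,U] = ((-2.6)·(-2.6) + (0.4)·(0.4) + (-2.6)·(-2.6) + (0.4)·(0.4) + (4.4)·(4.4)) / 4 = 33.2/4 = 8.3
  S[U,V] = ((-2.6)·(-2.6) + (0.4)·(1.4) + (-2.6)·(0.4) + (0.4)·(3.4) + (4.4)·(-2.6)) / 4 = -3.8/4 = -0.95
  S[V,V] = ((-2.6)·(-2.6) + (1.4)·(1.4) + (0.4)·(0.4) + (3.4)·(3.4) + (-2.6)·(-2.6)) / 4 = 27.2/4 = 6.8
  S = [[8.3, -0.95],
 [-0.95, 6.8]].

Step 3 — invert S. det(S) = 8.3·6.8 - (-0.95)² = 55.5375.
  S^{-1} = (1/det) · [[d, -b], [-b, a]] = [[0.1224, 0.0171],
 [0.0171, 0.1494]].

Step 4 — quadratic form (x̄ - mu_0)^T · S^{-1} · (x̄ - mu_0):
  S^{-1} · (x̄ - mu_0) = (-0.3889, 0.181),
  (x̄ - mu_0)^T · [...] = (-3.4)·(-0.3889) + (1.6)·(0.181) = 1.6119.

Step 5 — scale by n: T² = 5 · 1.6119 = 8.0594.

T² ≈ 8.0594


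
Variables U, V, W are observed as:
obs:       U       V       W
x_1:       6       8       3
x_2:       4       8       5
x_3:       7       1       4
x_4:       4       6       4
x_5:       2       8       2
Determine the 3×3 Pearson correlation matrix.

Step 1 — column means:
  mean(U) = (6 + 4 + 7 + 4 + 2) / 5 = 23/5 = 4.6
  mean(V) = (8 + 8 + 1 + 6 + 8) / 5 = 31/5 = 6.2
  mean(W) = (3 + 5 + 4 + 4 + 2) / 5 = 18/5 = 3.6

Step 2 — sample variances and covariances s[i,j] = (1/(n-1)) · Σ_k (x_{k,i} - mean_i) · (x_{k,j} - mean_j), with n-1 = 4:
  s[U,U] = ((1.4)·(1.4) + (-0.6)·(-0.6) + (2.4)·(2.4) + (-0.6)·(-0.6) + (-2.6)·(-2.6)) / 4 = 15.2/4 = 3.8
  s[U,V] = ((1.4)·(1.8) + (-0.6)·(1.8) + (2.4)·(-5.2) + (-0.6)·(-0.2) + (-2.6)·(1.8)) / 4 = -15.6/4 = -3.9
  s[U,W] = ((1.4)·(-0.6) + (-0.6)·(1.4) + (2.4)·(0.4) + (-0.6)·(0.4) + (-2.6)·(-1.6)) / 4 = 3.2/4 = 0.8
  s[V,V] = ((1.8)·(1.8) + (1.8)·(1.8) + (-5.2)·(-5.2) + (-0.2)·(-0.2) + (1.8)·(1.8)) / 4 = 36.8/4 = 9.2
  s[V,W] = ((1.8)·(-0.6) + (1.8)·(1.4) + (-5.2)·(0.4) + (-0.2)·(0.4) + (1.8)·(-1.6)) / 4 = -3.6/4 = -0.9
  s[W,W] = ((-0.6)·(-0.6) + (1.4)·(1.4) + (0.4)·(0.4) + (0.4)·(0.4) + (-1.6)·(-1.6)) / 4 = 5.2/4 = 1.3
  Sample standard deviations s_i = √(s[i,i]):
  s(U) = √(3.8) = 1.9494
  s(V) = √(9.2) = 3.0332
  s(W) = √(1.3) = 1.1402

Step 3 — r_{ij} = s_{ij} / (s_i · s_j):
  r[U,U] = 1 (diagonal).
  r[U,V] = -3.9 / (1.9494 · 3.0332) = -3.9 / 5.9127 = -0.6596
  r[U,W] = 0.8 / (1.9494 · 1.1402) = 0.8 / 2.2226 = 0.3599
  r[V,V] = 1 (diagonal).
  r[V,W] = -0.9 / (3.0332 · 1.1402) = -0.9 / 3.4583 = -0.2602
  r[W,W] = 1 (diagonal).

R is symmetric with unit diagonal. Assembling:

R = [[1, -0.6596, 0.3599],
 [-0.6596, 1, -0.2602],
 [0.3599, -0.2602, 1]]


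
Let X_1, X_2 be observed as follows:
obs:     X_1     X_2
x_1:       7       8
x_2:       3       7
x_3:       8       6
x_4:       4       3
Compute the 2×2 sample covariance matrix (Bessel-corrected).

Step 1 — column means:
  mean(X_1) = (7 + 3 + 8 + 4) / 4 = 22/4 = 5.5
  mean(X_2) = (8 + 7 + 6 + 3) / 4 = 24/4 = 6

Step 2 — sample covariance S[i,j] = (1/(n-1)) · Σ_k (x_{k,i} - mean_i) · (x_{k,j} - mean_j), with n-1 = 3.
  S[X_1,X_1] = ((1.5)·(1.5) + (-2.5)·(-2.5) + (2.5)·(2.5) + (-1.5)·(-1.5)) / 3 = 17/3 = 5.6667
  S[X_1,X_2] = ((1.5)·(2) + (-2.5)·(1) + (2.5)·(0) + (-1.5)·(-3)) / 3 = 5/3 = 1.6667
  S[X_2,X_2] = ((2)·(2) + (1)·(1) + (0)·(0) + (-3)·(-3)) / 3 = 14/3 = 4.6667

S is symmetric (S[j,i] = S[i,j]). Assembling:

S = [[5.6667, 1.6667],
 [1.6667, 4.6667]]


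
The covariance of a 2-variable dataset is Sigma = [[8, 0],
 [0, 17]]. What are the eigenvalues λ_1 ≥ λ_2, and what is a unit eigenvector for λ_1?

Step 1 — characteristic polynomial of 2×2 Sigma:
  det(Sigma - λI) = λ² - trace · λ + det = 0.
  trace = 8 + 17 = 25, det = 8·17 - (0)² = 136.
Step 2 — discriminant:
  Δ = trace² - 4·det = 625 - 544 = 81.
Step 3 — eigenvalues:
  λ = (trace ± √Δ)/2 = (25 ± 9)/2,
  λ_1 = 17,  λ_2 = 8.

Step 4 — unit eigenvector for λ_1: Sigma is diagonal, so its eigenvectors are the coordinate axes. λ_1 = 17 is the diagonal entry on the second coordinate axis, hence
  v_1 = (0, 1) (||v_1|| = 1).

λ_1 = 17,  λ_2 = 8;  v_1 ≈ (0, 1)


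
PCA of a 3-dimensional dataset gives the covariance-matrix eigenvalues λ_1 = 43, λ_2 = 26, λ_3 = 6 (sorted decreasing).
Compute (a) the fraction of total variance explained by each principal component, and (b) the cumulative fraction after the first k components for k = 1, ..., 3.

Step 1 — total variance = trace(Sigma) = Σ λ_i = 43 + 26 + 6 = 75.

Step 2 — fraction explained by component i = λ_i / Σ λ:
  PC1: 43/75 = 0.5733
  PC2: 26/75 = 0.3467
  PC3: 6/75 = 0.08

Step 3 — cumulative fraction after k components = (λ_1 + ... + λ_k) / Σ λ:
  k = 1: 43/75 = 0.5733
  k = 2: (43 + 26)/75 = 69/75 = 0.92
  k = 3: (43 + 26 + 6)/75 = 75/75 = 1

Summary (fraction, with percent):

explained: PC1 0.5733 (57.33%), PC2 0.3467 (34.67%), PC3 0.08 (8%);  cumulative: 0.5733, 0.92, 1


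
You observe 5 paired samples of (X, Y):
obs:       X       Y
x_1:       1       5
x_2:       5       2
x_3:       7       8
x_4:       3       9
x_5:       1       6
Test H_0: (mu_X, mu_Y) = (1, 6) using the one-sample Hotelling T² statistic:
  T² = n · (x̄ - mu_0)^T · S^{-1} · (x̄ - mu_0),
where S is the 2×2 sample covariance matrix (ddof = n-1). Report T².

Step 1 — sample mean vector:
  mean(X) = (1 + 5 + 7 + 3 + 1) / 5 = 17/5 = 3.4
  mean(Y) = (5 + 2 + 8 + 9 + 6) / 5 = 30/5 = 6
  x̄ = (3.4, 6),  deviation x̄ - mu_0 = (3.4, 6) - (1, 6) = (2.4, 0).

Step 2 — sample covariance matrix, S[i,j] = (1/(n-1)) · Σ_k (x_{k,i} - mean_i) · (x_{k,j} - mean_j), divisor n-1 = 4:
  S[X,X] = ((-2.4)·(-2.4) + (1.6)·(1.6) + (3.6)·(3.6) + (-0.4)·(-0.4) + (-2.4)·(-2.4)) / 4 = 27.2/4 = 6.8
  S[X,Y] = ((-2.4)·(-1) + (1.6)·(-4) + (3.6)·(2) + (-0.4)·(3) + (-2.4)·(0)) / 4 = 2/4 = 0.5
  S[Y,Y] = ((-1)·(-1) + (-4)·(-4) + (2)·(2) + (3)·(3) + (0)·(0)) / 4 = 30/4 = 7.5
  S = [[6.8, 0.5],
 [0.5, 7.5]].

Step 3 — invert S. det(S) = 6.8·7.5 - (0.5)² = 50.75.
  S^{-1} = (1/det) · [[d, -b], [-b, a]] = [[0.1478, -0.0099],
 [-0.0099, 0.134]].

Step 4 — quadratic form (x̄ - mu_0)^T · S^{-1} · (x̄ - mu_0):
  S^{-1} · (x̄ - mu_0) = (0.3547, -0.0236),
  (x̄ - mu_0)^T · [...] = (2.4)·(0.3547) + (0)·(-0.0236) = 0.8512.

Step 5 — scale by n: T² = 5 · 0.8512 = 4.2562.

T² ≈ 4.2562


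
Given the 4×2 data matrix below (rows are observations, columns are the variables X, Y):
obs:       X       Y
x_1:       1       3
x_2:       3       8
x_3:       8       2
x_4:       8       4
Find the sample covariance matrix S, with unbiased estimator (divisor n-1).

Step 1 — column means:
  mean(X) = (1 + 3 + 8 + 8) / 4 = 20/4 = 5
  mean(Y) = (3 + 8 + 2 + 4) / 4 = 17/4 = 4.25

Step 2 — sample covariance S[i,j] = (1/(n-1)) · Σ_k (x_{k,i} - mean_i) · (x_{k,j} - mean_j), with n-1 = 3.
  S[X,X] = ((-4)·(-4) + (-2)·(-2) + (3)·(3) + (3)·(3)) / 3 = 38/3 = 12.6667
  S[X,Y] = ((-4)·(-1.25) + (-2)·(3.75) + (3)·(-2.25) + (3)·(-0.25)) / 3 = -10/3 = -3.3333
  S[Y,Y] = ((-1.25)·(-1.25) + (3.75)·(3.75) + (-2.25)·(-2.25) + (-0.25)·(-0.25)) / 3 = 20.75/3 = 6.9167

S is symmetric (S[j,i] = S[i,j]). Assembling:

S = [[12.6667, -3.3333],
 [-3.3333, 6.9167]]


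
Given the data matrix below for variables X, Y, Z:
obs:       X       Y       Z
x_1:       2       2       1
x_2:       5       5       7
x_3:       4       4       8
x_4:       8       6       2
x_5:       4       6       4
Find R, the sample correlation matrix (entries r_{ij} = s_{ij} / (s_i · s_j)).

Step 1 — column means:
  mean(X) = (2 + 5 + 4 + 8 + 4) / 5 = 23/5 = 4.6
  mean(Y) = (2 + 5 + 4 + 6 + 6) / 5 = 23/5 = 4.6
  mean(Z) = (1 + 7 + 8 + 2 + 4) / 5 = 22/5 = 4.4

Step 2 — sample variances and covariances s[i,j] = (1/(n-1)) · Σ_k (x_{k,i} - mean_i) · (x_{k,j} - mean_j), with n-1 = 4:
  s[X,X] = ((-2.6)·(-2.6) + (0.4)·(0.4) + (-0.6)·(-0.6) + (3.4)·(3.4) + (-0.6)·(-0.6)) / 4 = 19.2/4 = 4.8
  s[X,Y] = ((-2.6)·(-2.6) + (0.4)·(0.4) + (-0.6)·(-0.6) + (3.4)·(1.4) + (-0.6)·(1.4)) / 4 = 11.2/4 = 2.8
  s[X,Z] = ((-2.6)·(-3.4) + (0.4)·(2.6) + (-0.6)·(3.6) + (3.4)·(-2.4) + (-0.6)·(-0.4)) / 4 = -0.2/4 = -0.05
  s[Y,Y] = ((-2.6)·(-2.6) + (0.4)·(0.4) + (-0.6)·(-0.6) + (1.4)·(1.4) + (1.4)·(1.4)) / 4 = 11.2/4 = 2.8
  s[Y,Z] = ((-2.6)·(-3.4) + (0.4)·(2.6) + (-0.6)·(3.6) + (1.4)·(-2.4) + (1.4)·(-0.4)) / 4 = 3.8/4 = 0.95
  s[Z,Z] = ((-3.4)·(-3.4) + (2.6)·(2.6) + (3.6)·(3.6) + (-2.4)·(-2.4) + (-0.4)·(-0.4)) / 4 = 37.2/4 = 9.3
  Sample standard deviations s_i = √(s[i,i]):
  s(X) = √(4.8) = 2.1909
  s(Y) = √(2.8) = 1.6733
  s(Z) = √(9.3) = 3.0496

Step 3 — r_{ij} = s_{ij} / (s_i · s_j):
  r[X,X] = 1 (diagonal).
  r[X,Y] = 2.8 / (2.1909 · 1.6733) = 2.8 / 3.6661 = 0.7638
  r[X,Z] = -0.05 / (2.1909 · 3.0496) = -0.05 / 6.6813 = -0.0075
  r[Y,Y] = 1 (diagonal).
  r[Y,Z] = 0.95 / (1.6733 · 3.0496) = 0.95 / 5.1029 = 0.1862
  r[Z,Z] = 1 (diagonal).

R is symmetric with unit diagonal. Assembling:

R = [[1, 0.7638, -0.0075],
 [0.7638, 1, 0.1862],
 [-0.0075, 0.1862, 1]]


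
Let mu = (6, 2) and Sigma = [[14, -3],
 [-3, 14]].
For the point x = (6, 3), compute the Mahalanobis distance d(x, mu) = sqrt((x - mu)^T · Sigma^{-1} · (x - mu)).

Step 1 — centre the observation: (x - mu) = (0, 1).

Step 2 — invert Sigma. det(Sigma) = 14·14 - (-3)² = 187.
  Sigma^{-1} = (1/det) · [[d, -b], [-b, a]] = [[0.0749, 0.016],
 [0.016, 0.0749]].

Step 3 — form the quadratic (x - mu)^T · Sigma^{-1} · (x - mu):
  Sigma^{-1} · (x - mu) = (0.016, 0.0749).
  (x - mu)^T · [Sigma^{-1} · (x - mu)] = (0)·(0.016) + (1)·(0.0749) = 0.0749.

Step 4 — take square root: d = √(0.0749) ≈ 0.2736.

d(x, mu) = √(0.0749) ≈ 0.2736


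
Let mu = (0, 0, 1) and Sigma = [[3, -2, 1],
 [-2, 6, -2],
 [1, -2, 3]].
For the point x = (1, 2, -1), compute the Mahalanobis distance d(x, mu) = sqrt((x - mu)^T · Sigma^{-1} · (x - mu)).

Step 1 — centre the observation: (x - mu) = (1, 2, -2).

Step 2 — invert Sigma (cofactor / det for 3×3, or solve directly):
  Sigma^{-1} = [[0.4375, 0.125, -0.0625],
 [0.125, 0.25, 0.125],
 [-0.0625, 0.125, 0.4375]].

Step 3 — form the quadratic (x - mu)^T · Sigma^{-1} · (x - mu):
  Sigma^{-1} · (x - mu) = (0.8125, 0.375, -0.6875).
  (x - mu)^T · [Sigma^{-1} · (x - mu)] = (1)·(0.8125) + (2)·(0.375) + (-2)·(-0.6875) = 2.9375.

Step 4 — take square root: d = √(2.9375) ≈ 1.7139.

d(x, mu) = √(2.9375) ≈ 1.7139


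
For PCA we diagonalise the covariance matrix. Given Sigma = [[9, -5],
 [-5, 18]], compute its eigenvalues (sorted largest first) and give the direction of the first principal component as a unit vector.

Step 1 — characteristic polynomial of 2×2 Sigma:
  det(Sigma - λI) = λ² - trace · λ + det = 0.
  trace = 9 + 18 = 27, det = 9·18 - (-5)² = 137.
Step 2 — discriminant:
  Δ = trace² - 4·det = 729 - 548 = 181.
Step 3 — eigenvalues:
  λ = (trace ± √Δ)/2 = (27 ± 13.4536)/2,
  λ_1 = 20.2268,  λ_2 = 6.7732.

Step 4 — unit eigenvector for λ_1: solve (Sigma - λ_1 I)v = 0. First row:
  (9 - 20.2268)·v_x + (-5)·v_y = 0, i.e. (-11.2268)·v_x + (-5)·v_y = 0,
  so v ∝ (b, λ_1 - a) = (-5, 11.2268); multiply by -1 so the first entry is positive: u = (5, -11.2268).
  ||u|| = √((5)² + (-11.2268)²) = √(151.0413) ≈ 12.2899,
  v_1 = u/||u|| ≈ (0.4068, -0.9135) (||v_1|| = 1).

λ_1 = 20.2268,  λ_2 = 6.7732;  v_1 ≈ (0.4068, -0.9135)


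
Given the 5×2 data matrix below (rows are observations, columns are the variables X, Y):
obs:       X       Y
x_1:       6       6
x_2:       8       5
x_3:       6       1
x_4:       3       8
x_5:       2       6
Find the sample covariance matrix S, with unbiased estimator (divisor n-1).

Step 1 — column means:
  mean(X) = (6 + 8 + 6 + 3 + 2) / 5 = 25/5 = 5
  mean(Y) = (6 + 5 + 1 + 8 + 6) / 5 = 26/5 = 5.2

Step 2 — sample covariance S[i,j] = (1/(n-1)) · Σ_k (x_{k,i} - mean_i) · (x_{k,j} - mean_j), with n-1 = 4.
  S[X,X] = ((1)·(1) + (3)·(3) + (1)·(1) + (-2)·(-2) + (-3)·(-3)) / 4 = 24/4 = 6
  S[X,Y] = ((1)·(0.8) + (3)·(-0.2) + (1)·(-4.2) + (-2)·(2.8) + (-3)·(0.8)) / 4 = -12/4 = -3
  S[Y,Y] = ((0.8)·(0.8) + (-0.2)·(-0.2) + (-4.2)·(-4.2) + (2.8)·(2.8) + (0.8)·(0.8)) / 4 = 26.8/4 = 6.7

S is symmetric (S[j,i] = S[i,j]). Assembling:

S = [[6, -3],
 [-3, 6.7]]


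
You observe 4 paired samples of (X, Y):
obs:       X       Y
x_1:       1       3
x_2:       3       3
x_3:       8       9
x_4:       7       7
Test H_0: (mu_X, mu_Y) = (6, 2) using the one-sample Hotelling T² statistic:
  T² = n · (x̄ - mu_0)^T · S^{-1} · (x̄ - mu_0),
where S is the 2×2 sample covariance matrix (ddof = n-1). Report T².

Step 1 — sample mean vector:
  mean(X) = (1 + 3 + 8 + 7) / 4 = 19/4 = 4.75
  mean(Y) = (3 + 3 + 9 + 7) / 4 = 22/4 = 5.5
  x̄ = (4.75, 5.5),  deviation x̄ - mu_0 = (4.75, 5.5) - (6, 2) = (-1.25, 3.5).

Step 2 — sample covariance matrix, S[i,j] = (1/(n-1)) · Σ_k (x_{k,i} - mean_i) · (x_{k,j} - mean_j), divisor n-1 = 3:
  S[X,X] = ((-3.75)·(-3.75) + (-1.75)·(-1.75) + (3.25)·(3.25) + (2.25)·(2.25)) / 3 = 32.75/3 = 10.9167
  S[X,Y] = ((-3.75)·(-2.5) + (-1.75)·(-2.5) + (3.25)·(3.5) + (2.25)·(1.5)) / 3 = 28.5/3 = 9.5
  S[Y,Y] = ((-2.5)·(-2.5) + (-2.5)·(-2.5) + (3.5)·(3.5) + (1.5)·(1.5)) / 3 = 27/3 = 9
  S = [[10.9167, 9.5],
 [9.5, 9]].

Step 3 — invert S. det(S) = 10.9167·9 - (9.5)² = 8.
  S^{-1} = (1/det) · [[d, -b], [-b, a]] = [[1.125, -1.1875],
 [-1.1875, 1.3646]].

Step 4 — quadratic form (x̄ - mu_0)^T · S^{-1} · (x̄ - mu_0):
  S^{-1} · (x̄ - mu_0) = (-5.5625, 6.2604),
  (x̄ - mu_0)^T · [...] = (-1.25)·(-5.5625) + (3.5)·(6.2604) = 28.8646.

Step 5 — scale by n: T² = 4 · 28.8646 = 115.4583.

T² ≈ 115.4583


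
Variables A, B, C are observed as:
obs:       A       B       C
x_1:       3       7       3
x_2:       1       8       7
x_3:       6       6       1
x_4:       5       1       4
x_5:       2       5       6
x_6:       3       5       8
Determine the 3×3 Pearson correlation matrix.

Step 1 — column means:
  mean(A) = (3 + 1 + 6 + 5 + 2 + 3) / 6 = 20/6 = 3.3333
  mean(B) = (7 + 8 + 6 + 1 + 5 + 5) / 6 = 32/6 = 5.3333
  mean(C) = (3 + 7 + 1 + 4 + 6 + 8) / 6 = 29/6 = 4.8333

Step 2 — sample variances and covariances s[i,j] = (1/(n-1)) · Σ_k (x_{k,i} - mean_i) · (x_{k,j} - mean_j), with n-1 = 5:
  s[A,A] = ((-0.3333)·(-0.3333) + (-2.3333)·(-2.3333) + (2.6667)·(2.6667) + (1.6667)·(1.6667) + (-1.3333)·(-1.3333) + (-0.3333)·(-0.3333)) / 5 = 17.3333/5 = 3.4667
  s[A,B] = ((-0.3333)·(1.6667) + (-2.3333)·(2.6667) + (2.6667)·(0.6667) + (1.6667)·(-4.3333) + (-1.3333)·(-0.3333) + (-0.3333)·(-0.3333)) / 5 = -11.6667/5 = -2.3333
  s[A,C] = ((-0.3333)·(-1.8333) + (-2.3333)·(2.1667) + (2.6667)·(-3.8333) + (1.6667)·(-0.8333) + (-1.3333)·(1.1667) + (-0.3333)·(3.1667)) / 5 = -18.6667/5 = -3.7333
  s[B,B] = ((1.6667)·(1.6667) + (2.6667)·(2.6667) + (0.6667)·(0.6667) + (-4.3333)·(-4.3333) + (-0.3333)·(-0.3333) + (-0.3333)·(-0.3333)) / 5 = 29.3333/5 = 5.8667
  s[B,C] = ((1.6667)·(-1.8333) + (2.6667)·(2.1667) + (0.6667)·(-3.8333) + (-4.3333)·(-0.8333) + (-0.3333)·(1.1667) + (-0.3333)·(3.1667)) / 5 = 2.3333/5 = 0.4667
  s[C,C] = ((-1.8333)·(-1.8333) + (2.1667)·(2.1667) + (-3.8333)·(-3.8333) + (-0.8333)·(-0.8333) + (1.1667)·(1.1667) + (3.1667)·(3.1667)) / 5 = 34.8333/5 = 6.9667
  Sample standard deviations s_i = √(s[i,i]):
  s(A) = √(3.4667) = 1.8619
  s(B) = √(5.8667) = 2.4221
  s(C) = √(6.9667) = 2.6394

Step 3 — r_{ij} = s_{ij} / (s_i · s_j):
  r[A,A] = 1 (diagonal).
  r[A,B] = -2.3333 / (1.8619 · 2.4221) = -2.3333 / 4.5097 = -0.5174
  r[A,C] = -3.7333 / (1.8619 · 2.6394) = -3.7333 / 4.9144 = -0.7597
  r[B,B] = 1 (diagonal).
  r[B,C] = 0.4667 / (2.4221 · 2.6394) = 0.4667 / 6.3931 = 0.073
  r[C,C] = 1 (diagonal).

R is symmetric with unit diagonal. Assembling:

R = [[1, -0.5174, -0.7597],
 [-0.5174, 1, 0.073],
 [-0.7597, 0.073, 1]]


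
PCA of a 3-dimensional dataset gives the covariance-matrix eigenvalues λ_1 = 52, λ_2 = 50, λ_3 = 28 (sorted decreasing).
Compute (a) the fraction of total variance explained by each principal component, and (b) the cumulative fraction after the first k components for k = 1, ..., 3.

Step 1 — total variance = trace(Sigma) = Σ λ_i = 52 + 50 + 28 = 130.

Step 2 — fraction explained by component i = λ_i / Σ λ:
  PC1: 52/130 = 0.4
  PC2: 50/130 = 0.3846
  PC3: 28/130 = 0.2154

Step 3 — cumulative fraction after k components = (λ_1 + ... + λ_k) / Σ λ:
  k = 1: 52/130 = 0.4
  k = 2: (52 + 50)/130 = 102/130 = 0.7846
  k = 3: (52 + 50 + 28)/130 = 130/130 = 1

Summary (fraction, with percent):

explained: PC1 0.4 (40%), PC2 0.3846 (38.46%), PC3 0.2154 (21.54%);  cumulative: 0.4, 0.7846, 1


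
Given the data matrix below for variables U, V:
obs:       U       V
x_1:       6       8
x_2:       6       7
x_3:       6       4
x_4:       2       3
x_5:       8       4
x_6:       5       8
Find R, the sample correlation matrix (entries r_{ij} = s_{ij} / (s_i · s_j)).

Step 1 — column means:
  mean(U) = (6 + 6 + 6 + 2 + 8 + 5) / 6 = 33/6 = 5.5
  mean(V) = (8 + 7 + 4 + 3 + 4 + 8) / 6 = 34/6 = 5.6667

Step 2 — sample variances and covariances s[i,j] = (1/(n-1)) · Σ_k (x_{k,i} - mean_i) · (x_{k,j} - mean_j), with n-1 = 5:
  s[U,U] = ((0.5)·(0.5) + (0.5)·(0.5) + (0.5)·(0.5) + (-3.5)·(-3.5) + (2.5)·(2.5) + (-0.5)·(-0.5)) / 5 = 19.5/5 = 3.9
  s[U,V] = ((0.5)·(2.3333) + (0.5)·(1.3333) + (0.5)·(-1.6667) + (-3.5)·(-2.6667) + (2.5)·(-1.6667) + (-0.5)·(2.3333)) / 5 = 5/5 = 1
  s[V,V] = ((2.3333)·(2.3333) + (1.3333)·(1.3333) + (-1.6667)·(-1.6667) + (-2.6667)·(-2.6667) + (-1.6667)·(-1.6667) + (2.3333)·(2.3333)) / 5 = 25.3333/5 = 5.0667
  Sample standard deviations s_i = √(s[i,i]):
  s(U) = √(3.9) = 1.9748
  s(V) = √(5.0667) = 2.2509

Step 3 — r_{ij} = s_{ij} / (s_i · s_j):
  r[U,U] = 1 (diagonal).
  r[U,V] = 1 / (1.9748 · 2.2509) = 1 / 4.4452 = 0.225
  r[V,V] = 1 (diagonal).

R is symmetric with unit diagonal. Assembling:

R = [[1, 0.225],
 [0.225, 1]]


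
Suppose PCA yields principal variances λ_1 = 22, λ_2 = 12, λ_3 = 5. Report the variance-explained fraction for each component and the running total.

Step 1 — total variance = trace(Sigma) = Σ λ_i = 22 + 12 + 5 = 39.

Step 2 — fraction explained by component i = λ_i / Σ λ:
  PC1: 22/39 = 0.5641
  PC2: 12/39 = 0.3077
  PC3: 5/39 = 0.1282

Step 3 — cumulative fraction after k components = (λ_1 + ... + λ_k) / Σ λ:
  k = 1: 22/39 = 0.5641
  k = 2: (22 + 12)/39 = 34/39 = 0.8718
  k = 3: (22 + 12 + 5)/39 = 39/39 = 1

Summary (fraction, with percent):

explained: PC1 0.5641 (56.41%), PC2 0.3077 (30.77%), PC3 0.1282 (12.82%);  cumulative: 0.5641, 0.8718, 1


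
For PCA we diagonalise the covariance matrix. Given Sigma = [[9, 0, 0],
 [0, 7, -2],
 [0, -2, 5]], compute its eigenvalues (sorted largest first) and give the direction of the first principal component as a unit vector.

Step 1 — characteristic polynomial p(λ) = det(λI - Sigma) = λ³ - tr·λ² + c_1·λ - det, where tr = trace, c_1 = sum of the principal 2×2 minors, det = det(Sigma):
  tr = 9 + 7 + 5 = 21,
  c_1 = (9·7 - (0)²) + (9·5 - (0)²) + (7·5 - (-2)²) = 63 + 45 + 31 = 139,
  det = 9·(7·5 - (-2)²) - (0)·((0)·5 - (-2)·(0)) + (0)·((0)·(-2) - 7·(0)) = 9·(31) - (0)·(0) + (0)·(0) = 279.
  So p(λ) = λ³ - 21λ² + 139λ - 279.
Step 2 — look for an integer root (rational root theorem: any rational root is an integer divisor of 279). Testing λ = 9:
  p(9) = 729 - 1701 + 1251 - 279 = 0  ✓
  Dividing out (λ - 9): p(λ) = (λ - 9)(λ² - 12λ + 31).
Step 3 — remaining eigenvalues from the quadratic λ² - 12λ + 31 = 0:
  Δ = 12² - 4·31 = 144 - 124 = 20,  λ = (12 ± √20)/2 = (12 ± 4.4721)/2 ≈ 8.2361 or 3.7639.
  Sorted: λ_1 = 9,  λ_2 = 8.2361,  λ_3 = 3.7639  (check: sum = 21 = tr ✓).

Step 4 — unit eigenvector for λ_1 = 9: v spans the null space of (Sigma - λ_1 I), whose rows are
  r_1 = (0, 0, 0),  r_2 = (0, -2, -2),  r_3 = (0, -2, -4).
  v is orthogonal to every row, so take v ∝ r_2 × r_3 = ((-2)·(-4) - (-2)·(-2), (-2)·(0) - (0)·(-4), (0)·(-2) - (-2)·(0)) = (4, 0, 0).
  Rescale (divide by 4): u = (1, 0, 0).
  ||u|| = √((1)² + (0)² + (0)²) = √(1) = 1,  v_1 = u/||u|| ≈ (1, 0, 0) (||v_1|| = 1).

λ_1 = 9,  λ_2 = 8.2361,  λ_3 = 3.7639;  v_1 ≈ (1, 0, 0)


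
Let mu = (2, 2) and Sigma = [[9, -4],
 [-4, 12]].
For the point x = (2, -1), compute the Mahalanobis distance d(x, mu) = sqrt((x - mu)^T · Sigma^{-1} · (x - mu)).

Step 1 — centre the observation: (x - mu) = (0, -3).

Step 2 — invert Sigma. det(Sigma) = 9·12 - (-4)² = 92.
  Sigma^{-1} = (1/det) · [[d, -b], [-b, a]] = [[0.1304, 0.0435],
 [0.0435, 0.0978]].

Step 3 — form the quadratic (x - mu)^T · Sigma^{-1} · (x - mu):
  Sigma^{-1} · (x - mu) = (-0.1304, -0.2935).
  (x - mu)^T · [Sigma^{-1} · (x - mu)] = (0)·(-0.1304) + (-3)·(-0.2935) = 0.8804.

Step 4 — take square root: d = √(0.8804) ≈ 0.9383.

d(x, mu) = √(0.8804) ≈ 0.9383


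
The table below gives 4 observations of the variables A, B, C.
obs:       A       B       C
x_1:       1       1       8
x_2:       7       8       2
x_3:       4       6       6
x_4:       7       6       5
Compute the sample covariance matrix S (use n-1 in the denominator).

Step 1 — column means:
  mean(A) = (1 + 7 + 4 + 7) / 4 = 19/4 = 4.75
  mean(B) = (1 + 8 + 6 + 6) / 4 = 21/4 = 5.25
  mean(C) = (8 + 2 + 6 + 5) / 4 = 21/4 = 5.25

Step 2 — sample covariance S[i,j] = (1/(n-1)) · Σ_k (x_{k,i} - mean_i) · (x_{k,j} - mean_j), with n-1 = 3.
  S[A,A] = ((-3.75)·(-3.75) + (2.25)·(2.25) + (-0.75)·(-0.75) + (2.25)·(2.25)) / 3 = 24.75/3 = 8.25
  S[A,B] = ((-3.75)·(-4.25) + (2.25)·(2.75) + (-0.75)·(0.75) + (2.25)·(0.75)) / 3 = 23.25/3 = 7.75
  S[A,C] = ((-3.75)·(2.75) + (2.25)·(-3.25) + (-0.75)·(0.75) + (2.25)·(-0.25)) / 3 = -18.75/3 = -6.25
  S[B,B] = ((-4.25)·(-4.25) + (2.75)·(2.75) + (0.75)·(0.75) + (0.75)·(0.75)) / 3 = 26.75/3 = 8.9167
  S[B,C] = ((-4.25)·(2.75) + (2.75)·(-3.25) + (0.75)·(0.75) + (0.75)·(-0.25)) / 3 = -20.25/3 = -6.75
  S[C,C] = ((2.75)·(2.75) + (-3.25)·(-3.25) + (0.75)·(0.75) + (-0.25)·(-0.25)) / 3 = 18.75/3 = 6.25

S is symmetric (S[j,i] = S[i,j]). Assembling:

S = [[8.25, 7.75, -6.25],
 [7.75, 8.9167, -6.75],
 [-6.25, -6.75, 6.25]]


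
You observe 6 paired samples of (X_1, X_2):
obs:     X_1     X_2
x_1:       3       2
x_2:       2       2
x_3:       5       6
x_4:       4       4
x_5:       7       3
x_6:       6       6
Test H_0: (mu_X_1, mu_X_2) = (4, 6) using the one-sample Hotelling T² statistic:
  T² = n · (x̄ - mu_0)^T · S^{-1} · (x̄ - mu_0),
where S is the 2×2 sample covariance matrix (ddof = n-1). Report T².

Step 1 — sample mean vector:
  mean(X_1) = (3 + 2 + 5 + 4 + 7 + 6) / 6 = 27/6 = 4.5
  mean(X_2) = (2 + 2 + 6 + 4 + 3 + 6) / 6 = 23/6 = 3.8333
  x̄ = (4.5, 3.8333),  deviation x̄ - mu_0 = (4.5, 3.8333) - (4, 6) = (0.5, -2.1667).

Step 2 — sample covariance matrix, S[i,j] = (1/(n-1)) · Σ_k (x_{k,i} - mean_i) · (x_{k,j} - mean_j), divisor n-1 = 5:
  S[X_1,X_1] = ((-1.5)·(-1.5) + (-2.5)·(-2.5) + (0.5)·(0.5) + (-0.5)·(-0.5) + (2.5)·(2.5) + (1.5)·(1.5)) / 5 = 17.5/5 = 3.5
  S[X_1,X_2] = ((-1.5)·(-1.8333) + (-2.5)·(-1.8333) + (0.5)·(2.1667) + (-0.5)·(0.1667) + (2.5)·(-0.8333) + (1.5)·(2.1667)) / 5 = 9.5/5 = 1.9
  S[X_2,X_2] = ((-1.8333)·(-1.8333) + (-1.8333)·(-1.8333) + (2.1667)·(2.1667) + (0.1667)·(0.1667) + (-0.8333)·(-0.8333) + (2.1667)·(2.1667)) / 5 = 16.8333/5 = 3.3667
  S = [[3.5, 1.9],
 [1.9, 3.3667]].

Step 3 — invert S. det(S) = 3.5·3.3667 - (1.9)² = 8.1733.
  S^{-1} = (1/det) · [[d, -b], [-b, a]] = [[0.4119, -0.2325],
 [-0.2325, 0.4282]].

Step 4 — quadratic form (x̄ - mu_0)^T · S^{-1} · (x̄ - mu_0):
  S^{-1} · (x̄ - mu_0) = (0.7096, -1.044),
  (x̄ - mu_0)^T · [...] = (0.5)·(0.7096) + (-2.1667)·(-1.044) = 2.6169.

Step 5 — scale by n: T² = 6 · 2.6169 = 15.7015.

T² ≈ 15.7015


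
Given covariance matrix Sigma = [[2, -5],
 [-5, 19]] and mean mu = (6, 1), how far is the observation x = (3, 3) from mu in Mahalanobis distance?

Step 1 — centre the observation: (x - mu) = (-3, 2).

Step 2 — invert Sigma. det(Sigma) = 2·19 - (-5)² = 13.
  Sigma^{-1} = (1/det) · [[d, -b], [-b, a]] = [[1.4615, 0.3846],
 [0.3846, 0.1538]].

Step 3 — form the quadratic (x - mu)^T · Sigma^{-1} · (x - mu):
  Sigma^{-1} · (x - mu) = (-3.6154, -0.8462).
  (x - mu)^T · [Sigma^{-1} · (x - mu)] = (-3)·(-3.6154) + (2)·(-0.8462) = 9.1538.

Step 4 — take square root: d = √(9.1538) ≈ 3.0255.

d(x, mu) = √(9.1538) ≈ 3.0255


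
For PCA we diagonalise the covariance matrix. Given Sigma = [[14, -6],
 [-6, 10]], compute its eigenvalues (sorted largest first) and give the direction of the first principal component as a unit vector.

Step 1 — characteristic polynomial of 2×2 Sigma:
  det(Sigma - λI) = λ² - trace · λ + det = 0.
  trace = 14 + 10 = 24, det = 14·10 - (-6)² = 104.
Step 2 — discriminant:
  Δ = trace² - 4·det = 576 - 416 = 160.
Step 3 — eigenvalues:
  λ = (trace ± √Δ)/2 = (24 ± 12.6491)/2,
  λ_1 = 18.3246,  λ_2 = 5.6754.

Step 4 — unit eigenvector for λ_1: solve (Sigma - λ_1 I)v = 0. First row:
  (14 - 18.3246)·v_x + (-6)·v_y = 0, i.e. (-4.3246)·v_x + (-6)·v_y = 0,
  so v ∝ (b, λ_1 - a) = (-6, 4.3246); multiply by -1 so the first entry is positive: u = (6, -4.3246).
  ||u|| = √((6)² + (-4.3246)²) = √(54.7018) ≈ 7.3961,
  v_1 = u/||u|| ≈ (0.8112, -0.5847) (||v_1|| = 1).

λ_1 = 18.3246,  λ_2 = 5.6754;  v_1 ≈ (0.8112, -0.5847)


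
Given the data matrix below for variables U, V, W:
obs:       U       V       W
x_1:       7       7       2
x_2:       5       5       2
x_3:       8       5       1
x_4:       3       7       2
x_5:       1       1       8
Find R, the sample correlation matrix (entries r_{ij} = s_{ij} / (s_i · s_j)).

Step 1 — column means:
  mean(U) = (7 + 5 + 8 + 3 + 1) / 5 = 24/5 = 4.8
  mean(V) = (7 + 5 + 5 + 7 + 1) / 5 = 25/5 = 5
  mean(W) = (2 + 2 + 1 + 2 + 8) / 5 = 15/5 = 3

Step 2 — sample variances and covariances s[i,j] = (1/(n-1)) · Σ_k (x_{k,i} - mean_i) · (x_{k,j} - mean_j), with n-1 = 4:
  s[U,U] = ((2.2)·(2.2) + (0.2)·(0.2) + (3.2)·(3.2) + (-1.8)·(-1.8) + (-3.8)·(-3.8)) / 4 = 32.8/4 = 8.2
  s[U,V] = ((2.2)·(2) + (0.2)·(0) + (3.2)·(0) + (-1.8)·(2) + (-3.8)·(-4)) / 4 = 16/4 = 4
  s[U,W] = ((2.2)·(-1) + (0.2)·(-1) + (3.2)·(-2) + (-1.8)·(-1) + (-3.8)·(5)) / 4 = -26/4 = -6.5
  s[V,V] = ((2)·(2) + (0)·(0) + (0)·(0) + (2)·(2) + (-4)·(-4)) / 4 = 24/4 = 6
  s[V,W] = ((2)·(-1) + (0)·(-1) + (0)·(-2) + (2)·(-1) + (-4)·(5)) / 4 = -24/4 = -6
  s[W,W] = ((-1)·(-1) + (-1)·(-1) + (-2)·(-2) + (-1)·(-1) + (5)·(5)) / 4 = 32/4 = 8
  Sample standard deviations s_i = √(s[i,i]):
  s(U) = √(8.2) = 2.8636
  s(V) = √(6) = 2.4495
  s(W) = √(8) = 2.8284

Step 3 — r_{ij} = s_{ij} / (s_i · s_j):
  r[U,U] = 1 (diagonal).
  r[U,V] = 4 / (2.8636 · 2.4495) = 4 / 7.0143 = 0.5703
  r[U,W] = -6.5 / (2.8636 · 2.8284) = -6.5 / 8.0994 = -0.8025
  r[V,V] = 1 (diagonal).
  r[V,W] = -6 / (2.4495 · 2.8284) = -6 / 6.9282 = -0.866
  r[W,W] = 1 (diagonal).

R is symmetric with unit diagonal. Assembling:

R = [[1, 0.5703, -0.8025],
 [0.5703, 1, -0.866],
 [-0.8025, -0.866, 1]]


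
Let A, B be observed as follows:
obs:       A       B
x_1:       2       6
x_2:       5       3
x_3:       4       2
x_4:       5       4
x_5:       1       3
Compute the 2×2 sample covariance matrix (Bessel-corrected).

Step 1 — column means:
  mean(A) = (2 + 5 + 4 + 5 + 1) / 5 = 17/5 = 3.4
  mean(B) = (6 + 3 + 2 + 4 + 3) / 5 = 18/5 = 3.6

Step 2 — sample covariance S[i,j] = (1/(n-1)) · Σ_k (x_{k,i} - mean_i) · (x_{k,j} - mean_j), with n-1 = 4.
  S[A,A] = ((-1.4)·(-1.4) + (1.6)·(1.6) + (0.6)·(0.6) + (1.6)·(1.6) + (-2.4)·(-2.4)) / 4 = 13.2/4 = 3.3
  S[A,B] = ((-1.4)·(2.4) + (1.6)·(-0.6) + (0.6)·(-1.6) + (1.6)·(0.4) + (-2.4)·(-0.6)) / 4 = -3.2/4 = -0.8
  S[B,B] = ((2.4)·(2.4) + (-0.6)·(-0.6) + (-1.6)·(-1.6) + (0.4)·(0.4) + (-0.6)·(-0.6)) / 4 = 9.2/4 = 2.3

S is symmetric (S[j,i] = S[i,j]). Assembling:

S = [[3.3, -0.8],
 [-0.8, 2.3]]


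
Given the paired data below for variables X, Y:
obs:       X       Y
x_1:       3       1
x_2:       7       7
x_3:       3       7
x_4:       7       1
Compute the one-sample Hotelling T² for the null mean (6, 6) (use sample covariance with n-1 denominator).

Step 1 — sample mean vector:
  mean(X) = (3 + 7 + 3 + 7) / 4 = 20/4 = 5
  mean(Y) = (1 + 7 + 7 + 1) / 4 = 16/4 = 4
  x̄ = (5, 4),  deviation x̄ - mu_0 = (5, 4) - (6, 6) = (-1, -2).

Step 2 — sample covariance matrix, S[i,j] = (1/(n-1)) · Σ_k (x_{k,i} - mean_i) · (x_{k,j} - mean_j), divisor n-1 = 3:
  S[X,X] = ((-2)·(-2) + (2)·(2) + (-2)·(-2) + (2)·(2)) / 3 = 16/3 = 5.3333
  S[X,Y] = ((-2)·(-3) + (2)·(3) + (-2)·(3) + (2)·(-3)) / 3 = 0/3 = 0
  S[Y,Y] = ((-3)·(-3) + (3)·(3) + (3)·(3) + (-3)·(-3)) / 3 = 36/3 = 12
  S = [[5.3333, 0],
 [0, 12]].

Step 3 — invert S. det(S) = 5.3333·12 - (0)² = 64.
  S^{-1} = (1/det) · [[d, -b], [-b, a]] = [[0.1875, 0],
 [0, 0.0833]].

Step 4 — quadratic form (x̄ - mu_0)^T · S^{-1} · (x̄ - mu_0):
  S^{-1} · (x̄ - mu_0) = (-0.1875, -0.1667),
  (x̄ - mu_0)^T · [...] = (-1)·(-0.1875) + (-2)·(-0.1667) = 0.5208.

Step 5 — scale by n: T² = 4 · 0.5208 = 2.0833.

T² ≈ 2.0833


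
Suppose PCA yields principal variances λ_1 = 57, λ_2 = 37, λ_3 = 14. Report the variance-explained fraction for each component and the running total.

Step 1 — total variance = trace(Sigma) = Σ λ_i = 57 + 37 + 14 = 108.

Step 2 — fraction explained by component i = λ_i / Σ λ:
  PC1: 57/108 = 0.5278
  PC2: 37/108 = 0.3426
  PC3: 14/108 = 0.1296

Step 3 — cumulative fraction after k components = (λ_1 + ... + λ_k) / Σ λ:
  k = 1: 57/108 = 0.5278
  k = 2: (57 + 37)/108 = 94/108 = 0.8704
  k = 3: (57 + 37 + 14)/108 = 108/108 = 1

Summary (fraction, with percent):

explained: PC1 0.5278 (52.78%), PC2 0.3426 (34.26%), PC3 0.1296 (12.96%);  cumulative: 0.5278, 0.8704, 1


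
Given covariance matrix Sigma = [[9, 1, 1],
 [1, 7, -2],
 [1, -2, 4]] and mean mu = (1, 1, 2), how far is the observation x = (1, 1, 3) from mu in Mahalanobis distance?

Step 1 — centre the observation: (x - mu) = (0, 0, 1).

Step 2 — invert Sigma (cofactor / det for 3×3, or solve directly):
  Sigma^{-1} = [[0.1194, -0.0299, -0.0448],
 [-0.0299, 0.1741, 0.0945],
 [-0.0448, 0.0945, 0.3085]].

Step 3 — form the quadratic (x - mu)^T · Sigma^{-1} · (x - mu):
  Sigma^{-1} · (x - mu) = (-0.0448, 0.0945, 0.3085).
  (x - mu)^T · [Sigma^{-1} · (x - mu)] = (0)·(-0.0448) + (0)·(0.0945) + (1)·(0.3085) = 0.3085.

Step 4 — take square root: d = √(0.3085) ≈ 0.5554.

d(x, mu) = √(0.3085) ≈ 0.5554


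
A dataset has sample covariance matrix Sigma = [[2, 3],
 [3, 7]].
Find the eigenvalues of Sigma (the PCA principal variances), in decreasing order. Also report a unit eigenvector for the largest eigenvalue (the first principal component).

Step 1 — characteristic polynomial of 2×2 Sigma:
  det(Sigma - λI) = λ² - trace · λ + det = 0.
  trace = 2 + 7 = 9, det = 2·7 - (3)² = 5.
Step 2 — discriminant:
  Δ = trace² - 4·det = 81 - 20 = 61.
Step 3 — eigenvalues:
  λ = (trace ± √Δ)/2 = (9 ± 7.8102)/2,
  λ_1 = 8.4051,  λ_2 = 0.5949.

Step 4 — unit eigenvector for λ_1: solve (Sigma - λ_1 I)v = 0. First row:
  (2 - 8.4051)·v_x + (3)·v_y = 0, i.e. (-6.4051)·v_x + (3)·v_y = 0,
  so v ∝ (b, λ_1 - a) = (3, 6.4051) = u.
  ||u|| = √((3)² + (6.4051)²) = √(50.0256) ≈ 7.0729,
  v_1 = u/||u|| ≈ (0.4242, 0.9056) (||v_1|| = 1).

λ_1 = 8.4051,  λ_2 = 0.5949;  v_1 ≈ (0.4242, 0.9056)


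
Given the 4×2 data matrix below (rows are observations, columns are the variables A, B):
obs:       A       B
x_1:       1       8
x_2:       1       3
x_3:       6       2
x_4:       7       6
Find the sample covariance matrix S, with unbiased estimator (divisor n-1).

Step 1 — column means:
  mean(A) = (1 + 1 + 6 + 7) / 4 = 15/4 = 3.75
  mean(B) = (8 + 3 + 2 + 6) / 4 = 19/4 = 4.75

Step 2 — sample covariance S[i,j] = (1/(n-1)) · Σ_k (x_{k,i} - mean_i) · (x_{k,j} - mean_j), with n-1 = 3.
  S[A,A] = ((-2.75)·(-2.75) + (-2.75)·(-2.75) + (2.25)·(2.25) + (3.25)·(3.25)) / 3 = 30.75/3 = 10.25
  S[A,B] = ((-2.75)·(3.25) + (-2.75)·(-1.75) + (2.25)·(-2.75) + (3.25)·(1.25)) / 3 = -6.25/3 = -2.0833
  S[B,B] = ((3.25)·(3.25) + (-1.75)·(-1.75) + (-2.75)·(-2.75) + (1.25)·(1.25)) / 3 = 22.75/3 = 7.5833

S is symmetric (S[j,i] = S[i,j]). Assembling:

S = [[10.25, -2.0833],
 [-2.0833, 7.5833]]


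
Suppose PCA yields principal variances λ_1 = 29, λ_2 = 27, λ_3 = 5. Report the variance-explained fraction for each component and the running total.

Step 1 — total variance = trace(Sigma) = Σ λ_i = 29 + 27 + 5 = 61.

Step 2 — fraction explained by component i = λ_i / Σ λ:
  PC1: 29/61 = 0.4754
  PC2: 27/61 = 0.4426
  PC3: 5/61 = 0.082

Step 3 — cumulative fraction after k components = (λ_1 + ... + λ_k) / Σ λ:
  k = 1: 29/61 = 0.4754
  k = 2: (29 + 27)/61 = 56/61 = 0.918
  k = 3: (29 + 27 + 5)/61 = 61/61 = 1

Summary (fraction, with percent):

explained: PC1 0.4754 (47.54%), PC2 0.4426 (44.26%), PC3 0.082 (8.2%);  cumulative: 0.4754, 0.918, 1
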